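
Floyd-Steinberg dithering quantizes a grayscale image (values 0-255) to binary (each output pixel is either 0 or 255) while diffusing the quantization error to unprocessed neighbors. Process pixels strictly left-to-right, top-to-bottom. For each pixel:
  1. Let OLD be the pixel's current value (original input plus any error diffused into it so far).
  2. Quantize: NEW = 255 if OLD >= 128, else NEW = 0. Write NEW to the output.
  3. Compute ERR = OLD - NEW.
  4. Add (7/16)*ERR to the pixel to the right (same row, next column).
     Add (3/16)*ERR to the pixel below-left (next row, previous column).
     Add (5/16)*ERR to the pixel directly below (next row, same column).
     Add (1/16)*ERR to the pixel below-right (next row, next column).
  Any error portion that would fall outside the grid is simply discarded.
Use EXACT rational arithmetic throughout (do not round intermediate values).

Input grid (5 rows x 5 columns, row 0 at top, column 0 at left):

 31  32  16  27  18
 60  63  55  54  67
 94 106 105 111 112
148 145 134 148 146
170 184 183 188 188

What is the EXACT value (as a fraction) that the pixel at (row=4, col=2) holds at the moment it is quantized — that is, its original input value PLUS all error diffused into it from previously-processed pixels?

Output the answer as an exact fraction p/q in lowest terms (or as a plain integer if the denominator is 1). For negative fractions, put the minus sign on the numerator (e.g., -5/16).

Answer: 132825087341503/1099511627776

Derivation:
(0,0): OLD=31 → NEW=0, ERR=31
(0,1): OLD=729/16 → NEW=0, ERR=729/16
(0,2): OLD=9199/256 → NEW=0, ERR=9199/256
(0,3): OLD=174985/4096 → NEW=0, ERR=174985/4096
(0,4): OLD=2404543/65536 → NEW=0, ERR=2404543/65536
(1,0): OLD=20027/256 → NEW=0, ERR=20027/256
(1,1): OLD=246045/2048 → NEW=0, ERR=246045/2048
(1,2): OLD=8496609/65536 → NEW=255, ERR=-8215071/65536
(1,3): OLD=5671245/262144 → NEW=0, ERR=5671245/262144
(1,4): OLD=380006983/4194304 → NEW=0, ERR=380006983/4194304
(2,0): OLD=4619407/32768 → NEW=255, ERR=-3736433/32768
(2,1): OLD=78687893/1048576 → NEW=0, ERR=78687893/1048576
(2,2): OLD=1849247231/16777216 → NEW=0, ERR=1849247231/16777216
(2,3): OLD=47012890253/268435456 → NEW=255, ERR=-21438151027/268435456
(2,4): OLD=458378869403/4294967296 → NEW=0, ERR=458378869403/4294967296
(3,0): OLD=2121262367/16777216 → NEW=0, ERR=2121262367/16777216
(3,1): OLD=31850848563/134217728 → NEW=255, ERR=-2374672077/134217728
(3,2): OLD=646049634593/4294967296 → NEW=255, ERR=-449167025887/4294967296
(3,3): OLD=894975649113/8589934592 → NEW=0, ERR=894975649113/8589934592
(3,4): OLD=30228684611869/137438953472 → NEW=255, ERR=-4818248523491/137438953472
(4,0): OLD=442798698609/2147483648 → NEW=255, ERR=-104809631631/2147483648
(4,1): OLD=9992643432561/68719476736 → NEW=255, ERR=-7530823135119/68719476736
(4,2): OLD=132825087341503/1099511627776 → NEW=0, ERR=132825087341503/1099511627776
Target (4,2): original=183, with diffused error = 132825087341503/1099511627776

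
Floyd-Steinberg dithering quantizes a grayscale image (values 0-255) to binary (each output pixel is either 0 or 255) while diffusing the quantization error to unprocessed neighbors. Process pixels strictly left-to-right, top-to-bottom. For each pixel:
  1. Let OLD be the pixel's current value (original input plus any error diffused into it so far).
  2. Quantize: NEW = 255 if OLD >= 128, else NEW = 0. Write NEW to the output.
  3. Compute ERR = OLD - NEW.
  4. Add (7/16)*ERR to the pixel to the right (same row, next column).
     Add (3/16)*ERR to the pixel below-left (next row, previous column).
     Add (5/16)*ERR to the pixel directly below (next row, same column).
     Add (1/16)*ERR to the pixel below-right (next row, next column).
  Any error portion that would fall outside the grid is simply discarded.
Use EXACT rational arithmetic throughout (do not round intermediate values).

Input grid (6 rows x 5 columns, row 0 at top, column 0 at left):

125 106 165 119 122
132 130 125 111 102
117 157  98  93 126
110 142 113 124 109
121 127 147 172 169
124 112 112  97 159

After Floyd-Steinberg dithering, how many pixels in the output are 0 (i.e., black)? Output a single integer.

(0,0): OLD=125 → NEW=0, ERR=125
(0,1): OLD=2571/16 → NEW=255, ERR=-1509/16
(0,2): OLD=31677/256 → NEW=0, ERR=31677/256
(0,3): OLD=709163/4096 → NEW=255, ERR=-335317/4096
(0,4): OLD=5648173/65536 → NEW=0, ERR=5648173/65536
(1,0): OLD=39265/256 → NEW=255, ERR=-26015/256
(1,1): OLD=178343/2048 → NEW=0, ERR=178343/2048
(1,2): OLD=11830707/65536 → NEW=255, ERR=-4880973/65536
(1,3): OLD=20113399/262144 → NEW=0, ERR=20113399/262144
(1,4): OLD=660115973/4194304 → NEW=255, ERR=-409431547/4194304
(2,0): OLD=3328285/32768 → NEW=0, ERR=3328285/32768
(2,1): OLD=218454543/1048576 → NEW=255, ERR=-48932337/1048576
(2,2): OLD=1243835373/16777216 → NEW=0, ERR=1243835373/16777216
(2,3): OLD=33944925047/268435456 → NEW=0, ERR=33944925047/268435456
(2,4): OLD=668358380161/4294967296 → NEW=255, ERR=-426858280319/4294967296
(3,0): OLD=2231222349/16777216 → NEW=255, ERR=-2046967731/16777216
(3,1): OLD=12655030857/134217728 → NEW=0, ERR=12655030857/134217728
(3,2): OLD=851316663155/4294967296 → NEW=255, ERR=-243899997325/4294967296
(3,3): OLD=1070919519035/8589934592 → NEW=0, ERR=1070919519035/8589934592
(3,4): OLD=19294937360007/137438953472 → NEW=255, ERR=-15751995775353/137438953472
(4,0): OLD=215931904739/2147483648 → NEW=0, ERR=215931904739/2147483648
(4,1): OLD=12519501417827/68719476736 → NEW=255, ERR=-5003965149853/68719476736
(4,2): OLD=139269897703725/1099511627776 → NEW=0, ERR=139269897703725/1099511627776
(4,3): OLD=4245647477824355/17592186044416 → NEW=255, ERR=-240359963501725/17592186044416
(4,4): OLD=37998717198346549/281474976710656 → NEW=255, ERR=-33777401862870731/281474976710656
(5,0): OLD=155876651152905/1099511627776 → NEW=255, ERR=-124498813929975/1099511627776
(5,1): OLD=613441377907035/8796093022208 → NEW=0, ERR=613441377907035/8796093022208
(5,2): OLD=49252873529722419/281474976710656 → NEW=255, ERR=-22523245531494861/281474976710656
(5,3): OLD=48569634069469373/1125899906842624 → NEW=0, ERR=48569634069469373/1125899906842624
(5,4): OLD=2513345726572396047/18014398509481984 → NEW=255, ERR=-2080325893345509873/18014398509481984
Output grid:
  Row 0: .#.#.  (3 black, running=3)
  Row 1: #.#.#  (2 black, running=5)
  Row 2: .#..#  (3 black, running=8)
  Row 3: #.#.#  (2 black, running=10)
  Row 4: .#.##  (2 black, running=12)
  Row 5: #.#.#  (2 black, running=14)

Answer: 14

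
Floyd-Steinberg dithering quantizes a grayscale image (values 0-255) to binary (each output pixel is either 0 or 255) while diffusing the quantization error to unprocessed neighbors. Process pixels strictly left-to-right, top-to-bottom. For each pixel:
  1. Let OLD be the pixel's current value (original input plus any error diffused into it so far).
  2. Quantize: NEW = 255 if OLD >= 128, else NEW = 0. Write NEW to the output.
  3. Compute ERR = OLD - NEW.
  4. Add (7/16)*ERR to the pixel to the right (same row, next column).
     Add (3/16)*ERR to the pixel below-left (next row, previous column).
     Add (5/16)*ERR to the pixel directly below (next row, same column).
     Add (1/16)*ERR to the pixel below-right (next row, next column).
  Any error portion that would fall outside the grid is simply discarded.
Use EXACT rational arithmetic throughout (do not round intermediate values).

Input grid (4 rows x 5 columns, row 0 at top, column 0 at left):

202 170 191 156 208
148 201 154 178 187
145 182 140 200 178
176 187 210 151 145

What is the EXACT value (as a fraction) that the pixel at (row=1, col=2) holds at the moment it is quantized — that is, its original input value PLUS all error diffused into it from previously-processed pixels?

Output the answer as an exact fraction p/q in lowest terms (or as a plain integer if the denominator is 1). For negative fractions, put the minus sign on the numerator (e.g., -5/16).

Answer: 6870885/65536

Derivation:
(0,0): OLD=202 → NEW=255, ERR=-53
(0,1): OLD=2349/16 → NEW=255, ERR=-1731/16
(0,2): OLD=36779/256 → NEW=255, ERR=-28501/256
(0,3): OLD=439469/4096 → NEW=0, ERR=439469/4096
(0,4): OLD=16707771/65536 → NEW=255, ERR=-3909/65536
(1,0): OLD=28455/256 → NEW=0, ERR=28455/256
(1,1): OLD=392465/2048 → NEW=255, ERR=-129775/2048
(1,2): OLD=6870885/65536 → NEW=0, ERR=6870885/65536
Target (1,2): original=154, with diffused error = 6870885/65536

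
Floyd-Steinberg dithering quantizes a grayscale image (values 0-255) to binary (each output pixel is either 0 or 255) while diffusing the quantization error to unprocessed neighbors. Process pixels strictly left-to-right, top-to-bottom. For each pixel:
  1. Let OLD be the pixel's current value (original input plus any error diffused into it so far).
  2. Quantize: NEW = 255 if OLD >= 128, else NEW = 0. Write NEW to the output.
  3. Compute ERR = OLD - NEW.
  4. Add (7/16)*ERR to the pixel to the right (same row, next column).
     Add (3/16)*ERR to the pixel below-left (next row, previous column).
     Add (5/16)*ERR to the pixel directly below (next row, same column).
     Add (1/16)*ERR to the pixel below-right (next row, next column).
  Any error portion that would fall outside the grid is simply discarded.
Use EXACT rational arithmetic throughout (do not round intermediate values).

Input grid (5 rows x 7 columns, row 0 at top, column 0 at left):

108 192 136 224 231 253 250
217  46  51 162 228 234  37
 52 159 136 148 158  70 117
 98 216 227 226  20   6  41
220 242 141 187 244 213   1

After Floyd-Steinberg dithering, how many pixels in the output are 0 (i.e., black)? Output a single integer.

Answer: 14

Derivation:
(0,0): OLD=108 → NEW=0, ERR=108
(0,1): OLD=957/4 → NEW=255, ERR=-63/4
(0,2): OLD=8263/64 → NEW=255, ERR=-8057/64
(0,3): OLD=172977/1024 → NEW=255, ERR=-88143/1024
(0,4): OLD=3167703/16384 → NEW=255, ERR=-1010217/16384
(0,5): OLD=59250913/262144 → NEW=255, ERR=-7595807/262144
(0,6): OLD=995405351/4194304 → NEW=255, ERR=-74142169/4194304
(1,0): OLD=15859/64 → NEW=255, ERR=-461/64
(1,1): OLD=10789/512 → NEW=0, ERR=10789/512
(1,2): OLD=61513/16384 → NEW=0, ERR=61513/16384
(1,3): OLD=7688309/65536 → NEW=0, ERR=7688309/65536
(1,4): OLD=1045404575/4194304 → NEW=255, ERR=-24142945/4194304
(1,5): OLD=7222883471/33554432 → NEW=255, ERR=-1333496689/33554432
(1,6): OLD=6591796865/536870912 → NEW=0, ERR=6591796865/536870912
(2,0): OLD=439911/8192 → NEW=0, ERR=439911/8192
(2,1): OLD=49632413/262144 → NEW=255, ERR=-17214307/262144
(2,2): OLD=552629911/4194304 → NEW=255, ERR=-516917609/4194304
(2,3): OLD=4358632991/33554432 → NEW=255, ERR=-4197747169/33554432
(2,4): OLD=27205790127/268435456 → NEW=0, ERR=27205790127/268435456
(2,5): OLD=892181841733/8589934592 → NEW=0, ERR=892181841733/8589934592
(2,6): OLD=22511599045171/137438953472 → NEW=255, ERR=-12535334090189/137438953472
(3,0): OLD=429784631/4194304 → NEW=0, ERR=429784631/4194304
(3,1): OLD=7400672043/33554432 → NEW=255, ERR=-1155708117/33554432
(3,2): OLD=39153181521/268435456 → NEW=255, ERR=-29297859759/268435456
(3,3): OLD=161550586807/1073741824 → NEW=255, ERR=-112253578313/1073741824
(3,4): OLD=2417427354167/137438953472 → NEW=0, ERR=2417427354167/137438953472
(3,5): OLD=38907020312789/1099511627776 → NEW=0, ERR=38907020312789/1099511627776
(3,6): OLD=606414682144843/17592186044416 → NEW=0, ERR=606414682144843/17592186044416
(4,0): OLD=131835861529/536870912 → NEW=255, ERR=-5066221031/536870912
(4,1): OLD=1830069248901/8589934592 → NEW=255, ERR=-360364072059/8589934592
(4,2): OLD=9178739216235/137438953472 → NEW=0, ERR=9178739216235/137438953472
(4,3): OLD=197939005523721/1099511627776 → NEW=255, ERR=-82436459559159/1099511627776
(4,4): OLD=1906954334417963/8796093022208 → NEW=255, ERR=-336049386245077/8796093022208
(4,5): OLD=60490715004729675/281474976710656 → NEW=255, ERR=-11285404056487605/281474976710656
(4,6): OLD=-16020856996381315/4503599627370496 → NEW=0, ERR=-16020856996381315/4503599627370496
Output grid:
  Row 0: .######  (1 black, running=1)
  Row 1: #...##.  (4 black, running=5)
  Row 2: .###..#  (3 black, running=8)
  Row 3: .###...  (4 black, running=12)
  Row 4: ##.###.  (2 black, running=14)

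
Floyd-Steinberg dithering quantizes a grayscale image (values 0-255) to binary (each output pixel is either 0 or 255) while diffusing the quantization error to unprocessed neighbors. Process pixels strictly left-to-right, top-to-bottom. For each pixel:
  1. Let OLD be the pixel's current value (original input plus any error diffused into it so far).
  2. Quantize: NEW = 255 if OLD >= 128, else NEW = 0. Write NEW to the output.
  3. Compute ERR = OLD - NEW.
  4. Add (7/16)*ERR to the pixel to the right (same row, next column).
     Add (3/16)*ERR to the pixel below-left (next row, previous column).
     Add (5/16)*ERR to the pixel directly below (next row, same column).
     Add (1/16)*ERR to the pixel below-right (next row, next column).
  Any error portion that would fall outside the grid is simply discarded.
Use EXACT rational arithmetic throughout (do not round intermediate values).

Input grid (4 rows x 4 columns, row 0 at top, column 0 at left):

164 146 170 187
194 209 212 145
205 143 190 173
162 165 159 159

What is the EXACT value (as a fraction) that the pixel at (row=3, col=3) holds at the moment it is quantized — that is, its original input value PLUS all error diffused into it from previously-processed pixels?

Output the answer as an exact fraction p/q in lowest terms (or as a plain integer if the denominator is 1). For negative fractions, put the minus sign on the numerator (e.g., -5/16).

Answer: 6770645894979/68719476736

Derivation:
(0,0): OLD=164 → NEW=255, ERR=-91
(0,1): OLD=1699/16 → NEW=0, ERR=1699/16
(0,2): OLD=55413/256 → NEW=255, ERR=-9867/256
(0,3): OLD=696883/4096 → NEW=255, ERR=-347597/4096
(1,0): OLD=47481/256 → NEW=255, ERR=-17799/256
(1,1): OLD=407247/2048 → NEW=255, ERR=-114993/2048
(1,2): OLD=10886523/65536 → NEW=255, ERR=-5825157/65536
(1,3): OLD=80933709/1048576 → NEW=0, ERR=80933709/1048576
(2,0): OLD=5660501/32768 → NEW=255, ERR=-2695339/32768
(2,1): OLD=71780727/1048576 → NEW=0, ERR=71780727/1048576
(2,2): OLD=426006035/2097152 → NEW=255, ERR=-108767725/2097152
(2,3): OLD=5666474727/33554432 → NEW=255, ERR=-2889905433/33554432
(3,0): OLD=2501996933/16777216 → NEW=255, ERR=-1776193147/16777216
(3,1): OLD=33610517403/268435456 → NEW=0, ERR=33610517403/268435456
(3,2): OLD=797580213605/4294967296 → NEW=255, ERR=-297636446875/4294967296
(3,3): OLD=6770645894979/68719476736 → NEW=0, ERR=6770645894979/68719476736
Target (3,3): original=159, with diffused error = 6770645894979/68719476736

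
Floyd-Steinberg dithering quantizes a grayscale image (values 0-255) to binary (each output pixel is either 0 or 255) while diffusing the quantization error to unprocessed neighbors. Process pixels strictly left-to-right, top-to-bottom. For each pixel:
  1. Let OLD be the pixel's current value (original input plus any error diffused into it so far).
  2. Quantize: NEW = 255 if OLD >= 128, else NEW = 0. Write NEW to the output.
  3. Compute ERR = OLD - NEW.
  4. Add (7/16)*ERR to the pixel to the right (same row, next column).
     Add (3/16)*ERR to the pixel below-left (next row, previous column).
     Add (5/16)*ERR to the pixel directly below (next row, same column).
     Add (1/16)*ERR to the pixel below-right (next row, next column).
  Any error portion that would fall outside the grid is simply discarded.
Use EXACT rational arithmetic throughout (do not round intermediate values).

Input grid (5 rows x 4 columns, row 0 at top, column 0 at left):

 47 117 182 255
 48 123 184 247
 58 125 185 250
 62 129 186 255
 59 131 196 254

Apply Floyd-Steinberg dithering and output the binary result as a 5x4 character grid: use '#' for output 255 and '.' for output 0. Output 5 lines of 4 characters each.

Answer: .###
..##
.#.#
.###
..##

Derivation:
(0,0): OLD=47 → NEW=0, ERR=47
(0,1): OLD=2201/16 → NEW=255, ERR=-1879/16
(0,2): OLD=33439/256 → NEW=255, ERR=-31841/256
(0,3): OLD=821593/4096 → NEW=255, ERR=-222887/4096
(1,0): OLD=10411/256 → NEW=0, ERR=10411/256
(1,1): OLD=171437/2048 → NEW=0, ERR=171437/2048
(1,2): OLD=10761777/65536 → NEW=255, ERR=-5949903/65536
(1,3): OLD=191366695/1048576 → NEW=255, ERR=-76020185/1048576
(2,0): OLD=2831295/32768 → NEW=0, ERR=2831295/32768
(2,1): OLD=182955557/1048576 → NEW=255, ERR=-84431323/1048576
(2,2): OLD=237061081/2097152 → NEW=0, ERR=237061081/2097152
(2,3): OLD=9097436821/33554432 → NEW=255, ERR=541056661/33554432
(3,0): OLD=1239900623/16777216 → NEW=0, ERR=1239900623/16777216
(3,1): OLD=43692061329/268435456 → NEW=255, ERR=-24758979951/268435456
(3,2): OLD=768641090415/4294967296 → NEW=255, ERR=-326575570065/4294967296
(3,3): OLD=16069214934153/68719476736 → NEW=255, ERR=-1454251633527/68719476736
(4,0): OLD=278318180451/4294967296 → NEW=0, ERR=278318180451/4294967296
(4,1): OLD=4153724084393/34359738368 → NEW=0, ERR=4153724084393/34359738368
(4,2): OLD=236829316852361/1099511627776 → NEW=255, ERR=-43546148230519/1099511627776
(4,3): OLD=3963648741049231/17592186044416 → NEW=255, ERR=-522358700276849/17592186044416
Row 0: .###
Row 1: ..##
Row 2: .#.#
Row 3: .###
Row 4: ..##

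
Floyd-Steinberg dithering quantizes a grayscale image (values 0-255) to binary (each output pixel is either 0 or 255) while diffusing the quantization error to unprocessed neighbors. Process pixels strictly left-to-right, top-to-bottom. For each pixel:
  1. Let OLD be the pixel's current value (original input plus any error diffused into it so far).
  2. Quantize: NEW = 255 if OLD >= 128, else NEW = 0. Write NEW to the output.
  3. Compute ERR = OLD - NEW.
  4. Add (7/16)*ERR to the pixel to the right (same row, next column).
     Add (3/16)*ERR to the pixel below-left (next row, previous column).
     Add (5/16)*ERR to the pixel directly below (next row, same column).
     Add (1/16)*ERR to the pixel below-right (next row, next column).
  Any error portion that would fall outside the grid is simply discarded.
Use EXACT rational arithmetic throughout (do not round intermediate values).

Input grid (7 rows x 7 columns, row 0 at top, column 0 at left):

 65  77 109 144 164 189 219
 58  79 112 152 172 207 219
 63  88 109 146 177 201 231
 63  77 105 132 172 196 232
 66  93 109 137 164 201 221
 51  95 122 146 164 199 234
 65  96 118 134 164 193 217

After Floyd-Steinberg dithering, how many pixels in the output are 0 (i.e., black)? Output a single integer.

(0,0): OLD=65 → NEW=0, ERR=65
(0,1): OLD=1687/16 → NEW=0, ERR=1687/16
(0,2): OLD=39713/256 → NEW=255, ERR=-25567/256
(0,3): OLD=410855/4096 → NEW=0, ERR=410855/4096
(0,4): OLD=13623889/65536 → NEW=255, ERR=-3087791/65536
(0,5): OLD=176566327/1048576 → NEW=255, ERR=-90820553/1048576
(0,6): OLD=3038466433/16777216 → NEW=255, ERR=-1239723647/16777216
(1,0): OLD=25109/256 → NEW=0, ERR=25109/256
(1,1): OLD=287123/2048 → NEW=255, ERR=-235117/2048
(1,2): OLD=3667471/65536 → NEW=0, ERR=3667471/65536
(1,3): OLD=50528931/262144 → NEW=255, ERR=-16317789/262144
(1,4): OLD=2014477001/16777216 → NEW=0, ERR=2014477001/16777216
(1,5): OLD=28946094361/134217728 → NEW=255, ERR=-5279426279/134217728
(1,6): OLD=372128958295/2147483648 → NEW=255, ERR=-175479371945/2147483648
(2,0): OLD=2363393/32768 → NEW=0, ERR=2363393/32768
(2,1): OLD=105173787/1048576 → NEW=0, ERR=105173787/1048576
(2,2): OLD=2542137361/16777216 → NEW=255, ERR=-1736052719/16777216
(2,3): OLD=14399909321/134217728 → NEW=0, ERR=14399909321/134217728
(2,4): OLD=268645032089/1073741824 → NEW=255, ERR=-5159133031/1073741824
(2,5): OLD=6143140387507/34359738368 → NEW=255, ERR=-2618592896333/34359738368
(2,6): OLD=93273559850773/549755813888 → NEW=255, ERR=-46914172690667/549755813888
(3,0): OLD=1750628849/16777216 → NEW=0, ERR=1750628849/16777216
(3,1): OLD=18669867037/134217728 → NEW=255, ERR=-15555653603/134217728
(3,2): OLD=51908035879/1073741824 → NEW=0, ERR=51908035879/1073741824
(3,3): OLD=770127645793/4294967296 → NEW=255, ERR=-325089014687/4294967296
(3,4): OLD=71358151978481/549755813888 → NEW=255, ERR=-68829580562959/549755813888
(3,5): OLD=444677871260771/4398046511104 → NEW=0, ERR=444677871260771/4398046511104
(3,6): OLD=17226546949686141/70368744177664 → NEW=255, ERR=-717482815618179/70368744177664
(4,0): OLD=165092113919/2147483648 → NEW=0, ERR=165092113919/2147483648
(4,1): OLD=3642176885363/34359738368 → NEW=0, ERR=3642176885363/34359738368
(4,2): OLD=81939523977117/549755813888 → NEW=255, ERR=-58248208564323/549755813888
(4,3): OLD=204679243686863/4398046511104 → NEW=0, ERR=204679243686863/4398046511104
(4,4): OLD=5610593995584701/35184372088832 → NEW=255, ERR=-3361420887067459/35184372088832
(4,5): OLD=203857583798371389/1125899906842624 → NEW=255, ERR=-83246892446497731/1125899906842624
(4,6): OLD=3454892733263337403/18014398509481984 → NEW=255, ERR=-1138778886654568517/18014398509481984
(5,0): OLD=52171446277897/549755813888 → NEW=0, ERR=52171446277897/549755813888
(5,1): OLD=679861033677187/4398046511104 → NEW=255, ERR=-441640826654333/4398046511104
(5,2): OLD=2121904516454405/35184372088832 → NEW=0, ERR=2121904516454405/35184372088832
(5,3): OLD=45709523276423929/281474976710656 → NEW=255, ERR=-26066595784793351/281474976710656
(5,4): OLD=1489326540694381843/18014398509481984 → NEW=0, ERR=1489326540694381843/18014398509481984
(5,5): OLD=27992997544594623459/144115188075855872 → NEW=255, ERR=-8756375414748623901/144115188075855872
(5,6): OLD=422065878553429567213/2305843009213693952 → NEW=255, ERR=-165924088796062390547/2305843009213693952
(6,0): OLD=5335903742701041/70368744177664 → NEW=0, ERR=5335903742701041/70368744177664
(6,1): OLD=129515823345749797/1125899906842624 → NEW=0, ERR=129515823345749797/1125899906842624
(6,2): OLD=2945955309130798031/18014398509481984 → NEW=255, ERR=-1647716310787107889/18014398509481984
(6,3): OLD=12150970156096773521/144115188075855872 → NEW=0, ERR=12150970156096773521/144115188075855872
(6,4): OLD=60396610368179803635/288230376151711744 → NEW=255, ERR=-13102135550506691085/288230376151711744
(6,5): OLD=5379075119264316015199/36893488147419103232 → NEW=255, ERR=-4028764358327555308961/36893488147419103232
(6,6): OLD=84377281129685600296361/590295810358705651712 → NEW=255, ERR=-66148150511784340890199/590295810358705651712
Output grid:
  Row 0: ..#.###  (3 black, running=3)
  Row 1: .#.#.##  (3 black, running=6)
  Row 2: ..#.###  (3 black, running=9)
  Row 3: .#.##.#  (3 black, running=12)
  Row 4: ..#.###  (3 black, running=15)
  Row 5: .#.#.##  (3 black, running=18)
  Row 6: ..#.###  (3 black, running=21)

Answer: 21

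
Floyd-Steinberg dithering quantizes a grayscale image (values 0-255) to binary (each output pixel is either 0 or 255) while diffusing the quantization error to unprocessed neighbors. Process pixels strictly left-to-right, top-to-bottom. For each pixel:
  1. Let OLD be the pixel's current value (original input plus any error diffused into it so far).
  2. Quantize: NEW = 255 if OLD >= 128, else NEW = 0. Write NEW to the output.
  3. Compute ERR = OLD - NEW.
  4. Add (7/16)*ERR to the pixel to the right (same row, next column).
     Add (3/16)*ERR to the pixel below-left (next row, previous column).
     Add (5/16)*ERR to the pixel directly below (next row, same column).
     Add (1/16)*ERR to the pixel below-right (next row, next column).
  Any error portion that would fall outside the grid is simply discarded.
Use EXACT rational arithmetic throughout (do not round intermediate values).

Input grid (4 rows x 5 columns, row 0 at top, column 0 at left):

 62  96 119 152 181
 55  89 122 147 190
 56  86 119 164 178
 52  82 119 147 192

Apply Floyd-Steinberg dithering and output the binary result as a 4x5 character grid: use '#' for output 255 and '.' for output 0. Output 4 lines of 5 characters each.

(0,0): OLD=62 → NEW=0, ERR=62
(0,1): OLD=985/8 → NEW=0, ERR=985/8
(0,2): OLD=22127/128 → NEW=255, ERR=-10513/128
(0,3): OLD=237705/2048 → NEW=0, ERR=237705/2048
(0,4): OLD=7594943/32768 → NEW=255, ERR=-760897/32768
(1,0): OLD=12475/128 → NEW=0, ERR=12475/128
(1,1): OLD=162397/1024 → NEW=255, ERR=-98723/1024
(1,2): OLD=2739809/32768 → NEW=0, ERR=2739809/32768
(1,3): OLD=27572845/131072 → NEW=255, ERR=-5850515/131072
(1,4): OLD=357500455/2097152 → NEW=255, ERR=-177273305/2097152
(2,0): OLD=1120335/16384 → NEW=0, ERR=1120335/16384
(2,1): OLD=56390805/524288 → NEW=0, ERR=56390805/524288
(2,2): OLD=1491412351/8388608 → NEW=255, ERR=-647682689/8388608
(2,3): OLD=14179875213/134217728 → NEW=0, ERR=14179875213/134217728
(2,4): OLD=418792830875/2147483648 → NEW=255, ERR=-128815499365/2147483648
(3,0): OLD=784633631/8388608 → NEW=0, ERR=784633631/8388608
(3,1): OLD=9820058483/67108864 → NEW=255, ERR=-7292701837/67108864
(3,2): OLD=158613784993/2147483648 → NEW=0, ERR=158613784993/2147483648
(3,3): OLD=842914348201/4294967296 → NEW=255, ERR=-252302312279/4294967296
(3,4): OLD=10593624360525/68719476736 → NEW=255, ERR=-6929842207155/68719476736
Row 0: ..#.#
Row 1: .#.##
Row 2: ..#.#
Row 3: .#.##

Answer: ..#.#
.#.##
..#.#
.#.##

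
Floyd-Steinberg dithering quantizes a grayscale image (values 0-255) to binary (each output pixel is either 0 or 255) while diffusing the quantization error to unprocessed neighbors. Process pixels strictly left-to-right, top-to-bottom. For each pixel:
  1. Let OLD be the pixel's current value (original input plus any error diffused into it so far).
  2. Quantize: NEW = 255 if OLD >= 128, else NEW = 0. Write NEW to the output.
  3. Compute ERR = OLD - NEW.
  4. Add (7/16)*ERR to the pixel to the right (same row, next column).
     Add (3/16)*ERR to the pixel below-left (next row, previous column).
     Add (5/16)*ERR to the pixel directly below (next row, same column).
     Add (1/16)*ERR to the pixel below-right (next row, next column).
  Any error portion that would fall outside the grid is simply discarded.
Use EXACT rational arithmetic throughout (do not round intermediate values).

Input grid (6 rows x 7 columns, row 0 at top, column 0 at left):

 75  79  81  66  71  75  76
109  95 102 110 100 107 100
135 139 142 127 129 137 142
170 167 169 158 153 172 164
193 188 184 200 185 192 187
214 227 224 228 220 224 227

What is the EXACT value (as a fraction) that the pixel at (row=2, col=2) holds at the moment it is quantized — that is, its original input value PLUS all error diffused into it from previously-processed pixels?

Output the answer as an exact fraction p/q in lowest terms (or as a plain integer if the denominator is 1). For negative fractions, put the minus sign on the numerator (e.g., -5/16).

Answer: 2463424059/16777216

Derivation:
(0,0): OLD=75 → NEW=0, ERR=75
(0,1): OLD=1789/16 → NEW=0, ERR=1789/16
(0,2): OLD=33259/256 → NEW=255, ERR=-32021/256
(0,3): OLD=46189/4096 → NEW=0, ERR=46189/4096
(0,4): OLD=4976379/65536 → NEW=0, ERR=4976379/65536
(0,5): OLD=113477853/1048576 → NEW=0, ERR=113477853/1048576
(0,6): OLD=2069413387/16777216 → NEW=0, ERR=2069413387/16777216
(1,0): OLD=39271/256 → NEW=255, ERR=-26009/256
(1,1): OLD=136657/2048 → NEW=0, ERR=136657/2048
(1,2): OLD=6632741/65536 → NEW=0, ERR=6632741/65536
(1,3): OLD=43049857/262144 → NEW=255, ERR=-23796863/262144
(1,4): OLD=1761777699/16777216 → NEW=0, ERR=1761777699/16777216
(1,5): OLD=28807729555/134217728 → NEW=255, ERR=-5417791085/134217728
(1,6): OLD=274125527869/2147483648 → NEW=0, ERR=274125527869/2147483648
(2,0): OLD=3793291/32768 → NEW=0, ERR=3793291/32768
(2,1): OLD=233963177/1048576 → NEW=255, ERR=-33423703/1048576
(2,2): OLD=2463424059/16777216 → NEW=255, ERR=-1814766021/16777216
Target (2,2): original=142, with diffused error = 2463424059/16777216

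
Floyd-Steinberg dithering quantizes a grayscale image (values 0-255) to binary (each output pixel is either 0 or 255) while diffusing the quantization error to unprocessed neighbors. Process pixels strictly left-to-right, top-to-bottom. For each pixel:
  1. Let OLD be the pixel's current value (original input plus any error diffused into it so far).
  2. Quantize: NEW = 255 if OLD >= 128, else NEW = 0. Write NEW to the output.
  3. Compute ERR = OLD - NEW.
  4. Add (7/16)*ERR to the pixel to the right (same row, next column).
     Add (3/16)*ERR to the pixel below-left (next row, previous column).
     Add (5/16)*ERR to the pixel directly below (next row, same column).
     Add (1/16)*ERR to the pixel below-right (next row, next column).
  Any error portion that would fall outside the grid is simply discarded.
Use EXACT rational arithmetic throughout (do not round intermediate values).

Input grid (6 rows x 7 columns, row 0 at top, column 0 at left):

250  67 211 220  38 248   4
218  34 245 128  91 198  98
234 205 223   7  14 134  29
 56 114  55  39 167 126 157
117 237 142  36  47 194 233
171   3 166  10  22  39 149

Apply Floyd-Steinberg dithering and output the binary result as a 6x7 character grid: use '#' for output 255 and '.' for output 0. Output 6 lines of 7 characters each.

(0,0): OLD=250 → NEW=255, ERR=-5
(0,1): OLD=1037/16 → NEW=0, ERR=1037/16
(0,2): OLD=61275/256 → NEW=255, ERR=-4005/256
(0,3): OLD=873085/4096 → NEW=255, ERR=-171395/4096
(0,4): OLD=1290603/65536 → NEW=0, ERR=1290603/65536
(0,5): OLD=269081069/1048576 → NEW=255, ERR=1694189/1048576
(0,6): OLD=78968187/16777216 → NEW=0, ERR=78968187/16777216
(1,0): OLD=58519/256 → NEW=255, ERR=-6761/256
(1,1): OLD=80801/2048 → NEW=0, ERR=80801/2048
(1,2): OLD=16618421/65536 → NEW=255, ERR=-93259/65536
(1,3): OLD=30674961/262144 → NEW=0, ERR=30674961/262144
(1,4): OLD=2450079251/16777216 → NEW=255, ERR=-1828110829/16777216
(1,5): OLD=20528139267/134217728 → NEW=255, ERR=-13697381373/134217728
(1,6): OLD=117947311565/2147483648 → NEW=0, ERR=117947311565/2147483648
(2,0): OLD=7639675/32768 → NEW=255, ERR=-716165/32768
(2,1): OLD=215849337/1048576 → NEW=255, ERR=-51537543/1048576
(2,2): OLD=3782565291/16777216 → NEW=255, ERR=-495624789/16777216
(2,3): OLD=1358727699/134217728 → NEW=0, ERR=1358727699/134217728
(2,4): OLD=-29467566141/1073741824 → NEW=0, ERR=-29467566141/1073741824
(2,5): OLD=3215712254081/34359738368 → NEW=0, ERR=3215712254081/34359738368
(2,6): OLD=44382159675031/549755813888 → NEW=0, ERR=44382159675031/549755813888
(3,0): OLD=670325067/16777216 → NEW=0, ERR=670325067/16777216
(3,1): OLD=14658681583/134217728 → NEW=0, ERR=14658681583/134217728
(3,2): OLD=99188378877/1073741824 → NEW=0, ERR=99188378877/1073741824
(3,3): OLD=324639993339/4294967296 → NEW=0, ERR=324639993339/4294967296
(3,4): OLD=115269221016907/549755813888 → NEW=255, ERR=-24918511524533/549755813888
(3,5): OLD=654597102806929/4398046511104 → NEW=255, ERR=-466904757524591/4398046511104
(3,6): OLD=9966457088744719/70368744177664 → NEW=255, ERR=-7977572676559601/70368744177664
(4,0): OLD=322044634245/2147483648 → NEW=255, ERR=-225563695995/2147483648
(4,1): OLD=8417938529729/34359738368 → NEW=255, ERR=-343794754111/34359738368
(4,2): OLD=103072885239023/549755813888 → NEW=255, ERR=-37114847302417/549755813888
(4,3): OLD=120326964415477/4398046511104 → NEW=0, ERR=120326964415477/4398046511104
(4,4): OLD=1042298173441295/35184372088832 → NEW=0, ERR=1042298173441295/35184372088832
(4,5): OLD=168542088248860879/1125899906842624 → NEW=255, ERR=-118562387996008241/1125899906842624
(4,6): OLD=2609684704686181209/18014398509481984 → NEW=255, ERR=-1983986915231724711/18014398509481984
(5,0): OLD=74931764232915/549755813888 → NEW=255, ERR=-65255968308525/549755813888
(5,1): OLD=-313497963751951/4398046511104 → NEW=0, ERR=-313497963751951/4398046511104
(5,2): OLD=4159553529926055/35184372088832 → NEW=0, ERR=4159553529926055/35184372088832
(5,3): OLD=20155498556641891/281474976710656 → NEW=0, ERR=20155498556641891/281474976710656
(5,4): OLD=802554973447521185/18014398509481984 → NEW=0, ERR=802554973447521185/18014398509481984
(5,5): OLD=977787181737757969/144115188075855872 → NEW=0, ERR=977787181737757969/144115188075855872
(5,6): OLD=255879656372246661343/2305843009213693952 → NEW=0, ERR=255879656372246661343/2305843009213693952
Row 0: #.##.#.
Row 1: #.#.##.
Row 2: ###....
Row 3: ....###
Row 4: ###..##
Row 5: #......

Answer: #.##.#.
#.#.##.
###....
....###
###..##
#......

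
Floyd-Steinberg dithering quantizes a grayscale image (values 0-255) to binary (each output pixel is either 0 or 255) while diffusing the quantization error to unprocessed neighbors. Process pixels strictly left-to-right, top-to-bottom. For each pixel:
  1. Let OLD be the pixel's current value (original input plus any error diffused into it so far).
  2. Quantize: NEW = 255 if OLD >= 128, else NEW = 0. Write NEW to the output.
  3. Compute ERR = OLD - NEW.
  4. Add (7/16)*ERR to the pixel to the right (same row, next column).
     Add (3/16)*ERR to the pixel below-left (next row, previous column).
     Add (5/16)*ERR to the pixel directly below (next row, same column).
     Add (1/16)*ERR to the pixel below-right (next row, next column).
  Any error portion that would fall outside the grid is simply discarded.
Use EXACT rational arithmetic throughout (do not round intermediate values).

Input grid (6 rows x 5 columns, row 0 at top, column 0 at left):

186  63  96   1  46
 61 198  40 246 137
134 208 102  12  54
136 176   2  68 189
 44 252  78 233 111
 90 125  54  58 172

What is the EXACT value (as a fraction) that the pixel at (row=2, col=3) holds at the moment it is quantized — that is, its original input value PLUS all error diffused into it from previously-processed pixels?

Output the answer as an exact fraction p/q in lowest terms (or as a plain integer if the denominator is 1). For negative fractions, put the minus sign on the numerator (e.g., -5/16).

Answer: 18515672273/268435456

Derivation:
(0,0): OLD=186 → NEW=255, ERR=-69
(0,1): OLD=525/16 → NEW=0, ERR=525/16
(0,2): OLD=28251/256 → NEW=0, ERR=28251/256
(0,3): OLD=201853/4096 → NEW=0, ERR=201853/4096
(0,4): OLD=4427627/65536 → NEW=0, ERR=4427627/65536
(1,0): OLD=11671/256 → NEW=0, ERR=11671/256
(1,1): OLD=500897/2048 → NEW=255, ERR=-21343/2048
(1,2): OLD=5322677/65536 → NEW=0, ERR=5322677/65536
(1,3): OLD=82967953/262144 → NEW=255, ERR=16121233/262144
(1,4): OLD=788939411/4194304 → NEW=255, ERR=-280608109/4194304
(2,0): OLD=4793723/32768 → NEW=255, ERR=-3562117/32768
(2,1): OLD=183775097/1048576 → NEW=255, ERR=-83611783/1048576
(2,2): OLD=1734334891/16777216 → NEW=0, ERR=1734334891/16777216
(2,3): OLD=18515672273/268435456 → NEW=0, ERR=18515672273/268435456
Target (2,3): original=12, with diffused error = 18515672273/268435456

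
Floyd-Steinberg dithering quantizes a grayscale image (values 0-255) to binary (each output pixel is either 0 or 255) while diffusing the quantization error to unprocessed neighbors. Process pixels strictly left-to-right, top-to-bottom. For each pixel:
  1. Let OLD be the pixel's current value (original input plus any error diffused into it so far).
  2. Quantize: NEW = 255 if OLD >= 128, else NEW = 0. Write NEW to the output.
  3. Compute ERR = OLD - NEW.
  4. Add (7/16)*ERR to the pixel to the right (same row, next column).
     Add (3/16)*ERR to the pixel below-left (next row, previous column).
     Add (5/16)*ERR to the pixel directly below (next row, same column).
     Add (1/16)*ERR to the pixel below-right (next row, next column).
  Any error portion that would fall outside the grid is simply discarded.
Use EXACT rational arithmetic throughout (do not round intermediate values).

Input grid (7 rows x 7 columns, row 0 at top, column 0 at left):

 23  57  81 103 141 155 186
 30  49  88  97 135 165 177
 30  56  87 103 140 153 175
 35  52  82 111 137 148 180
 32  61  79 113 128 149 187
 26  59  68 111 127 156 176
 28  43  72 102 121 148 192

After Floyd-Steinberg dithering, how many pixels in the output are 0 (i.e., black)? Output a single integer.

Answer: 28

Derivation:
(0,0): OLD=23 → NEW=0, ERR=23
(0,1): OLD=1073/16 → NEW=0, ERR=1073/16
(0,2): OLD=28247/256 → NEW=0, ERR=28247/256
(0,3): OLD=619617/4096 → NEW=255, ERR=-424863/4096
(0,4): OLD=6266535/65536 → NEW=0, ERR=6266535/65536
(0,5): OLD=206395025/1048576 → NEW=255, ERR=-60991855/1048576
(0,6): OLD=2693619191/16777216 → NEW=255, ERR=-1584570889/16777216
(1,0): OLD=12739/256 → NEW=0, ERR=12739/256
(1,1): OLD=233173/2048 → NEW=0, ERR=233173/2048
(1,2): OLD=10291449/65536 → NEW=255, ERR=-6420231/65536
(1,3): OLD=12203013/262144 → NEW=0, ERR=12203013/262144
(1,4): OLD=2816190831/16777216 → NEW=255, ERR=-1461999249/16777216
(1,5): OLD=13014513695/134217728 → NEW=0, ERR=13014513695/134217728
(1,6): OLD=400016408561/2147483648 → NEW=255, ERR=-147591921679/2147483648
(2,0): OLD=2192119/32768 → NEW=0, ERR=2192119/32768
(2,1): OLD=110718093/1048576 → NEW=0, ERR=110718093/1048576
(2,2): OLD=1986846695/16777216 → NEW=0, ERR=1986846695/16777216
(2,3): OLD=19716083055/134217728 → NEW=255, ERR=-14509437585/134217728
(2,4): OLD=92946580703/1073741824 → NEW=0, ERR=92946580703/1073741824
(2,5): OLD=6969541526837/34359738368 → NEW=255, ERR=-1792191757003/34359738368
(2,6): OLD=75186286902979/549755813888 → NEW=255, ERR=-65001445638461/549755813888
(3,0): OLD=1270095879/16777216 → NEW=0, ERR=1270095879/16777216
(3,1): OLD=19394833659/134217728 → NEW=255, ERR=-14830686981/134217728
(3,2): OLD=61198160609/1073741824 → NEW=0, ERR=61198160609/1073741824
(3,3): OLD=540243257719/4294967296 → NEW=0, ERR=540243257719/4294967296
(3,4): OLD=111350630554631/549755813888 → NEW=255, ERR=-28837101986809/549755813888
(3,5): OLD=404585512611717/4398046511104 → NEW=0, ERR=404585512611717/4398046511104
(3,6): OLD=12669014169826715/70368744177664 → NEW=255, ERR=-5275015595477605/70368744177664
(4,0): OLD=75031250953/2147483648 → NEW=0, ERR=75031250953/2147483648
(4,1): OLD=1964469074805/34359738368 → NEW=0, ERR=1964469074805/34359738368
(4,2): OLD=76142880836347/549755813888 → NEW=255, ERR=-64044851705093/549755813888
(4,3): OLD=418111193392697/4398046511104 → NEW=0, ERR=418111193392697/4398046511104
(4,4): OLD=6273729581378459/35184372088832 → NEW=255, ERR=-2698285301273701/35184372088832
(4,5): OLD=142833737069912155/1125899906842624 → NEW=0, ERR=142833737069912155/1125899906842624
(4,6): OLD=4050101324352907245/18014398509481984 → NEW=255, ERR=-543570295564998675/18014398509481984
(5,0): OLD=26189558461743/549755813888 → NEW=0, ERR=26189558461743/549755813888
(5,1): OLD=343263684327781/4398046511104 → NEW=0, ERR=343263684327781/4398046511104
(5,2): OLD=3065955973962515/35184372088832 → NEW=0, ERR=3065955973962515/35184372088832
(5,3): OLD=44239928985132031/281474976710656 → NEW=255, ERR=-27536190076085249/281474976710656
(5,4): OLD=1620627317088299733/18014398509481984 → NEW=0, ERR=1620627317088299733/18014398509481984
(5,5): OLD=32361397951965485829/144115188075855872 → NEW=255, ERR=-4387975007377761531/144115188075855872
(5,6): OLD=371652451092314613675/2305843009213693952 → NEW=255, ERR=-216337516257177344085/2305843009213693952
(6,0): OLD=4047698228427655/70368744177664 → NEW=0, ERR=4047698228427655/70368744177664
(6,1): OLD=125956677666327091/1125899906842624 → NEW=0, ERR=125956677666327091/1125899906842624
(6,2): OLD=2426727614455883833/18014398509481984 → NEW=255, ERR=-2166944005462022087/18014398509481984
(6,3): OLD=5925480457413435239/144115188075855872 → NEW=0, ERR=5925480457413435239/144115188075855872
(6,4): OLD=44756000707399259013/288230376151711744 → NEW=255, ERR=-28742745211287235707/288230376151711744
(6,5): OLD=3058032261211491489833/36893488147419103232 → NEW=0, ERR=3058032261211491489833/36893488147419103232
(6,6): OLD=116312698514889031078799/590295810358705651712 → NEW=255, ERR=-34212733126580910107761/590295810358705651712
Output grid:
  Row 0: ...#.##  (4 black, running=4)
  Row 1: ..#.#.#  (4 black, running=8)
  Row 2: ...#.##  (4 black, running=12)
  Row 3: .#..#.#  (4 black, running=16)
  Row 4: ..#.#.#  (4 black, running=20)
  Row 5: ...#.##  (4 black, running=24)
  Row 6: ..#.#.#  (4 black, running=28)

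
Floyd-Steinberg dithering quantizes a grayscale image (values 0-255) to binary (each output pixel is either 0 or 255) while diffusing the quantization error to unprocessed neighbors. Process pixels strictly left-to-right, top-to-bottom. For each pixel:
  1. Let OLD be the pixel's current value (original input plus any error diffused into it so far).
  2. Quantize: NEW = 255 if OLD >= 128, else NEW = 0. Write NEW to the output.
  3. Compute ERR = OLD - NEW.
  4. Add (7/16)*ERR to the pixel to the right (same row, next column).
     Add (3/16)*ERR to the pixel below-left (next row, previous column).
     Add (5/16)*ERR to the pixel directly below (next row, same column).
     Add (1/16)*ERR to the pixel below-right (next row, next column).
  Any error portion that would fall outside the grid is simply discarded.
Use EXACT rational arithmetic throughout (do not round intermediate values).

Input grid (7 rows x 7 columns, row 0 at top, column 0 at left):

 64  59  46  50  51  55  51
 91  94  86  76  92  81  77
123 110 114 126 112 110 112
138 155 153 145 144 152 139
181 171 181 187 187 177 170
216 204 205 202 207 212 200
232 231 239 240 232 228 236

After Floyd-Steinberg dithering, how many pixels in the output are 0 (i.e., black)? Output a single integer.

Answer: 20

Derivation:
(0,0): OLD=64 → NEW=0, ERR=64
(0,1): OLD=87 → NEW=0, ERR=87
(0,2): OLD=1345/16 → NEW=0, ERR=1345/16
(0,3): OLD=22215/256 → NEW=0, ERR=22215/256
(0,4): OLD=364401/4096 → NEW=0, ERR=364401/4096
(0,5): OLD=6155287/65536 → NEW=0, ERR=6155287/65536
(0,6): OLD=96564385/1048576 → NEW=0, ERR=96564385/1048576
(1,0): OLD=2037/16 → NEW=0, ERR=2037/16
(1,1): OLD=25171/128 → NEW=255, ERR=-7469/128
(1,2): OLD=444207/4096 → NEW=0, ERR=444207/4096
(1,3): OLD=2826227/16384 → NEW=255, ERR=-1351693/16384
(1,4): OLD=111926569/1048576 → NEW=0, ERR=111926569/1048576
(1,5): OLD=1508921625/8388608 → NEW=255, ERR=-630173415/8388608
(1,6): OLD=10574003287/134217728 → NEW=0, ERR=10574003287/134217728
(2,0): OLD=310977/2048 → NEW=255, ERR=-211263/2048
(2,1): OLD=4910331/65536 → NEW=0, ERR=4910331/65536
(2,2): OLD=169402097/1048576 → NEW=255, ERR=-97984783/1048576
(2,3): OLD=722495337/8388608 → NEW=0, ERR=722495337/8388608
(2,4): OLD=10992164297/67108864 → NEW=255, ERR=-6120596023/67108864
(2,5): OLD=146169594451/2147483648 → NEW=0, ERR=146169594451/2147483648
(2,6): OLD=5556073727093/34359738368 → NEW=255, ERR=-3205659556747/34359738368
(3,0): OLD=125632401/1048576 → NEW=0, ERR=125632401/1048576
(3,1): OLD=1735300381/8388608 → NEW=255, ERR=-403794659/8388608
(3,2): OLD=8292683415/67108864 → NEW=0, ERR=8292683415/67108864
(3,3): OLD=54502086921/268435456 → NEW=255, ERR=-13948954359/268435456
(3,4): OLD=3810833106833/34359738368 → NEW=0, ERR=3810833106833/34359738368
(3,5): OLD=54590779590435/274877906944 → NEW=255, ERR=-15503086680285/274877906944
(3,6): OLD=393290184101309/4398046511104 → NEW=0, ERR=393290184101309/4398046511104
(4,0): OLD=28107320831/134217728 → NEW=255, ERR=-6118199809/134217728
(4,1): OLD=357925780243/2147483648 → NEW=255, ERR=-189682549997/2147483648
(4,2): OLD=5780017803709/34359738368 → NEW=255, ERR=-2981715480131/34359738368
(4,3): OLD=44341675637679/274877906944 → NEW=255, ERR=-25752190633041/274877906944
(4,4): OLD=366904849057005/2199023255552 → NEW=255, ERR=-193846081108755/2199023255552
(4,5): OLD=10168832839479709/70368744177664 → NEW=255, ERR=-7775196925824611/70368744177664
(4,6): OLD=164471030220425563/1125899906842624 → NEW=255, ERR=-122633446024443557/1125899906842624
(5,0): OLD=6363199852777/34359738368 → NEW=255, ERR=-2398533431063/34359738368
(5,1): OLD=34837221212227/274877906944 → NEW=0, ERR=34837221212227/274877906944
(5,2): OLD=462327762878965/2199023255552 → NEW=255, ERR=-98423167286795/2199023255552
(5,3): OLD=2307912665780105/17592186044416 → NEW=255, ERR=-2178094775545975/17592186044416
(5,4): OLD=111141102444202739/1125899906842624 → NEW=0, ERR=111141102444202739/1125899906842624
(5,5): OLD=1753937457726308835/9007199254740992 → NEW=255, ERR=-542898352232644125/9007199254740992
(5,6): OLD=19122186102059373037/144115188075855872 → NEW=255, ERR=-17627186857283874323/144115188075855872
(6,0): OLD=1028917116970289/4398046511104 → NEW=255, ERR=-92584743361231/4398046511104
(6,1): OLD=17496513115593093/70368744177664 → NEW=255, ERR=-447516649711227/70368744177664
(6,2): OLD=232990945745299759/1125899906842624 → NEW=255, ERR=-54113530499569361/1125899906842624
(6,3): OLD=1765350623142873905/9007199254740992 → NEW=255, ERR=-531485186816079055/9007199254740992
(6,4): OLD=3927011480234580863/18014398509481984 → NEW=255, ERR=-666660139683325057/18014398509481984
(6,5): OLD=406311870640850815487/2305843009213693952 → NEW=255, ERR=-181678096708641142273/2305843009213693952
(6,6): OLD=5885959599076153525001/36893488147419103232 → NEW=255, ERR=-3521879878515717799159/36893488147419103232
Output grid:
  Row 0: .......  (7 black, running=7)
  Row 1: .#.#.#.  (4 black, running=11)
  Row 2: #.#.#.#  (3 black, running=14)
  Row 3: .#.#.#.  (4 black, running=18)
  Row 4: #######  (0 black, running=18)
  Row 5: #.##.##  (2 black, running=20)
  Row 6: #######  (0 black, running=20)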